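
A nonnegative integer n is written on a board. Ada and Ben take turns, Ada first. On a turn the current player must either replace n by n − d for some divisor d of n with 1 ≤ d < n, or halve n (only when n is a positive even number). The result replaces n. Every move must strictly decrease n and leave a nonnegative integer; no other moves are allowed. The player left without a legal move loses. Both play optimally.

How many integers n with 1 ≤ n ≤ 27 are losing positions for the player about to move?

14

Use the standard recursion: the mover loses at a terminal position; elsewhere, the mover wins exactly when some move hands the opponent an L position.
n=0: no move → L
n=1: no move → L
n=2: can move to 1, which is L ⇒ W
n=3: the only move is to 2(W), a W ⇒ L
n=4: can move to 3, which is L ⇒ W
n=5: the only move is to 4(W), a W ⇒ L
n=6: can move to 3, which is L ⇒ W
n=7: the only move is to 6(W), a W ⇒ L
n=8: can move to 7, which is L ⇒ W
n=9: moves to 6(W), 8(W); every one is W ⇒ L
n=10: can move to 5, which is L ⇒ W
n=11: the only move is to 10(W), a W ⇒ L
n=12: can move to 9, which is L ⇒ W
n=13: the only move is to 12(W), a W ⇒ L
n=14: can move to 7, which is L ⇒ W
n=15: moves to 10(W), 12(W), 14(W); every one is W ⇒ L
n=16: can move to 15, which is L ⇒ W
n=17: the only move is to 16(W), a W ⇒ L
n=18: can move to 9, which is L ⇒ W
n=19: the only move is to 18(W), a W ⇒ L
n=20: can move to 15, which is L ⇒ W
n=21: moves to 14(W), 18(W), 20(W); every one is W ⇒ L
n=22: can move to 11, which is L ⇒ W
n=23: the only move is to 22(W), a W ⇒ L
n=24: can move to 21, which is L ⇒ W
n=25: moves to 20(W), 24(W); every one is W ⇒ L
n=26: can move to 13, which is L ⇒ W
n=27: moves to 18(W), 24(W), 26(W); every one is W ⇒ L
L entries with 1 ≤ n ≤ 27 (n=0 is outside the asked range and is not counted): n = 1, 3, 5, 7, 9, 11, 13, 15, 17, 19, 21, 23, 25, 27; that makes 14.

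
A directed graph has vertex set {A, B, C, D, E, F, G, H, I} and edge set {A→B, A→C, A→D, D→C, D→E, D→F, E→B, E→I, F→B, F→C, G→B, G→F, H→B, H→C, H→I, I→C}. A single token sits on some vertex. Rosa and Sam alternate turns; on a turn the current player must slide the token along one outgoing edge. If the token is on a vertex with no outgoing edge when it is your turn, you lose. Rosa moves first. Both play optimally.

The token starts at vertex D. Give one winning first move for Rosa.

Compute win/loss labels from the base case upward. A position with no move is L. Any other position is W if it can reach an L in one move, else L.
Every edge goes from a vertex to one that appears earlier in the order C, B, F, I, E, G, H, D, A, so processing vertices in that order labels each vertex after all of its successors.
C: no outgoing edge → L
B: no outgoing edge → L
F: can move to B, which is L ⇒ W
I: can move to C, which is L ⇒ W
E: can move to B, which is L ⇒ W
G: can move to B, which is L ⇒ W
H: can move to B, which is L ⇒ W
D: can move to C, which is L ⇒ W
A: can move to B, which is L ⇒ W
From D, the L positions reachable in one move are: C.

Move to C.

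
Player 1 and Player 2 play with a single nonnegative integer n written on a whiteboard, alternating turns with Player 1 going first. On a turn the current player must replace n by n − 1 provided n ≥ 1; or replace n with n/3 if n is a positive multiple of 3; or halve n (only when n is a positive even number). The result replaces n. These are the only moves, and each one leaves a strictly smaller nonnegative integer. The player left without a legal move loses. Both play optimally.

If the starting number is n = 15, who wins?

Player 1 wins.

Build the W/L table. Terminal = L. A non-terminal position is W if it has a move to some L; otherwise it is L.
n=0: no move → L
n=1: →0(L), so W
n=2: →1(W) only, which is W, so L
n=3: →2(L), so W
n=4: →2(L), so W
n=5: →4(W) only, which is W, so L
n=6: →2(L), so W
n=7: →6(W) only, which is W, so L
n=8: →7(L), so W
n=9: →3(W), 8(W) — all W, so L
n=10: →5(L), so W
n=11: →10(W) only, which is W, so L
n=12: →11(L), so W
n=13: →12(W) only, which is W, so L
n=14: →7(L), so W
n=15: →5(L), so W
From 15 Player 1 can move to 5, reaching an L position.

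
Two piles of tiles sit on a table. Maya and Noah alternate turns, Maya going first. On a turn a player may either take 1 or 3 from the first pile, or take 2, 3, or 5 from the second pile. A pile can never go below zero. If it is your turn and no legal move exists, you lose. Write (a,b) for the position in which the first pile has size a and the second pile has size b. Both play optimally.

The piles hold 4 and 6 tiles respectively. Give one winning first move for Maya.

Positions with no move are L. A position that does have a move is losing for the player to move precisely when every available move leads to a winning position for the opponent. Fill in the labels:
No move ever increases a pile, so every position that can arise here has a ≤ 4 and b ≤ 6; it is enough to label the cells with 0 ≤ a ≤ 4 and 0 ≤ b ≤ 6.
Every move lowers a or b (never raises either), so fill the grid row by row in increasing a, and left to right within a row: each cell's successors are then already labelled.
      b=0  b=1  b=2  b=3  b=4  b=5  b=6
a=0:    L    L    W    W    W    W    W
a=1:    W    W    L    L    W    W    W
a=2:    L    L    W    W    W    W    W
a=3:    W    W    L    L    W    W    W
a=4:    L    L    W    W    W    W    W
Cells with no legal move (terminal, hence L): (0,0), (0,1).
The remaining L cells, each justified by listing all of its moves:
(1,2): →(0,2)(W), (1,0)(W) — all W, so L
(1,3): →(0,3)(W), (1,1)(W), (1,0)(W) — all W, so L
(2,0): →(1,0)(W) only, which is W, so L
(2,1): →(1,1)(W) only, which is W, so L
(3,2): →(2,2)(W), (0,2)(W), (3,0)(W) — all W, so L
(3,3): →(2,3)(W), (0,3)(W), (3,1)(W), (3,0)(W) — all W, so L
(4,0): →(3,0)(W), (1,0)(W) — all W, so L
(4,1): →(3,1)(W), (1,1)(W) — all W, so L
Every other cell has at least one move into one of the L cells above, so it is W.
From (4,6), the L positions reachable in one move are: (4,1).

Move to (4,1).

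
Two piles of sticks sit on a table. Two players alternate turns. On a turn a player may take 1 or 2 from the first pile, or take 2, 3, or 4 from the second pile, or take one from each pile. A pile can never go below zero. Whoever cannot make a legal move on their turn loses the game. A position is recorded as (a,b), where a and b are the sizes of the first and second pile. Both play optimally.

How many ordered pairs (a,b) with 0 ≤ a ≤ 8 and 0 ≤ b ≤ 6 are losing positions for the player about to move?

Classify positions by backward induction: terminal positions (no move available) are L. From any other position, the mover wins iff some move reaches an L.
Every move lowers a or b (never raises either), so fill the grid row by row in increasing a, and left to right within a row: each cell's successors are then already labelled.
      b=0  b=1  b=2  b=3  b=4  b=5  b=6
a=0:    L    L    W    W    W    W    L
a=1:    W    W    W    L    L    W    W
a=2:    W    W    L    W    W    W    W
a=3:    L    L    W    W    W    W    L
a=4:    W    W    W    L    L    W    W
a=5:    W    W    L    W    W    W    W
a=6:    L    L    W    W    W    W    L
a=7:    W    W    W    L    L    W    W
a=8:    W    W    L    W    W    W    W
Cells with no legal move (terminal, hence L): (0,0), (0,1).
The remaining L cells, each justified by listing all of its moves:
(0,6): L (options (0,4)(W), (0,3)(W), (0,2)(W) are all W)
(1,3): L (options (0,3)(W), (1,1)(W), (1,0)(W), (0,2)(W) are all W)
(1,4): L (options (0,4)(W), (1,2)(W), (1,1)(W), (1,0)(W), (0,3)(W) are all W)
(2,2): L (options (1,2)(W), (0,2)(W), (2,0)(W), (1,1)(W) are all W)
(3,0): L (options (2,0)(W), (1,0)(W) are all W)
(3,1): L (options (2,1)(W), (1,1)(W), (2,0)(W) are all W)
(3,6): L (options (2,6)(W), (1,6)(W), (3,4)(W), (3,3)(W), (3,2)(W), (2,5)(W) are all W)
(4,3): L (options (3,3)(W), (2,3)(W), (4,1)(W), (4,0)(W), (3,2)(W) are all W)
(4,4): L (options (3,4)(W), (2,4)(W), (4,2)(W), (4,1)(W), (4,0)(W), (3,3)(W) are all W)
(5,2): L (options (4,2)(W), (3,2)(W), (5,0)(W), (4,1)(W) are all W)
(6,0): L (options (5,0)(W), (4,0)(W) are all W)
(6,1): L (options (5,1)(W), (4,1)(W), (5,0)(W) are all W)
(6,6): L (options (5,6)(W), (4,6)(W), (6,4)(W), (6,3)(W), (6,2)(W), (5,5)(W) are all W)
(7,3): L (options (6,3)(W), (5,3)(W), (7,1)(W), (7,0)(W), (6,2)(W) are all W)
(7,4): L (options (6,4)(W), (5,4)(W), (7,2)(W), (7,1)(W), (7,0)(W), (6,3)(W) are all W)
(8,2): L (options (7,2)(W), (6,2)(W), (8,0)(W), (7,1)(W) are all W)
Every other cell has at least one move into one of the L cells above, so it is W.
L cells per row: a=0: 3, a=1: 2, a=2: 1, a=3: 3, a=4: 2, a=5: 1, a=6: 3, a=7: 2, a=8: 1; total 18.

18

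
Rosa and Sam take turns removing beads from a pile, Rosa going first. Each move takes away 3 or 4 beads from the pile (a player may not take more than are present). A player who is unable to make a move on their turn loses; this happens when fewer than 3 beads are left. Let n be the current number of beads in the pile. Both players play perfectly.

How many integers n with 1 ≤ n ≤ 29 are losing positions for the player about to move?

13

Positions with no move are L. A position that does have a move is losing for the player to move precisely when every available move leads to a winning position for the opponent. Fill in the labels:
n=0: no move → L
n=1: no move → L
n=2: no move → L
n=3: reaches L-position 0 → W
n=4: reaches L-position 1 → W
n=5: reaches L-position 2 → W
n=6: reaches L-position 2 → W
n=7: only reaches 4(W), 3(W), all W → L
n=8: only reaches 5(W), 4(W), all W → L
n=9: only reaches 6(W), 5(W), all W → L
n=10: reaches L-position 7 → W
n=11: reaches L-position 8 → W
n=12: reaches L-position 9 → W
n=13: reaches L-position 9 → W
n=14: only reaches 11(W), 10(W), all W → L
n=15: only reaches 12(W), 11(W), all W → L
n=16: only reaches 13(W), 12(W), all W → L
n=17: reaches L-position 14 → W
n=18: reaches L-position 15 → W
n=19: reaches L-position 16 → W
n=20: reaches L-position 16 → W
n=21: only reaches 18(W), 17(W), all W → L
n=22: only reaches 19(W), 18(W), all W → L
n=23: only reaches 20(W), 19(W), all W → L
n=24: reaches L-position 21 → W
n=25: reaches L-position 22 → W
n=26: reaches L-position 23 → W
n=27: reaches L-position 23 → W
n=28: only reaches 25(W), 24(W), all W → L
n=29: only reaches 26(W), 25(W), all W → L
L entries with 1 ≤ n ≤ 29 (n=0 is outside the asked range and is not counted): n = 1, 2, 7, 8, 9, 14, 15, 16, 21, 22, 23, 28, 29; that makes 13.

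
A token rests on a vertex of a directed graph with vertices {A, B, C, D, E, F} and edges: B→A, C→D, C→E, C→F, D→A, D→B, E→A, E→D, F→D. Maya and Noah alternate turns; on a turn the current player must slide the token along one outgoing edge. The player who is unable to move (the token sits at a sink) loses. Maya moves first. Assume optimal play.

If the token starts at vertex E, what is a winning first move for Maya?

Build the W/L table. Terminal = L. A non-terminal position is W if it has a move to some L; otherwise it is L.
Every edge goes from a vertex to one that appears earlier in the order A, B, D, F, E, C, so processing vertices in that order labels each vertex after all of its successors.
A: no outgoing edge → L
B: reaches L-position A → W
D: reaches L-position A → W
F: only reaches D(W), which is W → L
E: reaches L-position A → W
C: reaches L-position F → W
From E, the L positions reachable in one move are: A.

Move to A.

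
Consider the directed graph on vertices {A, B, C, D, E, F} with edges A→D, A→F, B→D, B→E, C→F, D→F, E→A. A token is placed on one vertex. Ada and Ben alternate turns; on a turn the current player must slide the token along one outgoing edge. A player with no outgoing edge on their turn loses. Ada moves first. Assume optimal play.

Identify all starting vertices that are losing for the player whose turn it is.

E, F

Work bottom-up. With no move the player to move loses. Otherwise the position is W if at least one move leads to an L position for the opponent, and L if every move leads to a W.
Every edge goes from a vertex to one that appears earlier in the order F, D, A, E, C, B, so processing vertices in that order labels each vertex after all of its successors.
F: no outgoing edge → L
D: reaches L-position F → W
A: reaches L-position F → W
E: only reaches A(W), which is W → L
C: reaches L-position F → W
B: reaches L-position E → W
Reading off the rows marked L gives the requested list; there are 2 such vertices.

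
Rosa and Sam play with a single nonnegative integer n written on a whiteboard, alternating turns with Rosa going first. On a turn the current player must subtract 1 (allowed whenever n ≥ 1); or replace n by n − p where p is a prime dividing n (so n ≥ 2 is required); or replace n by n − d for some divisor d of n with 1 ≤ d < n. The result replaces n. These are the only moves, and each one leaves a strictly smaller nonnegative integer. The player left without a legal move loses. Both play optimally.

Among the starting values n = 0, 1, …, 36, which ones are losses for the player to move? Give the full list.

Work bottom-up. With no move the player to move loses. Otherwise the position is W if at least one move leads to an L position for the opponent, and L if every move leads to a W.
n=0: no move → L
n=1: W (go to 0, an L position)
n=2: W (go to 0, an L position)
n=3: W (go to 0, an L position)
n=4: L (options 2(W), 3(W) are all W)
n=5: W (go to 0, an L position)
n=6: W (go to 4, an L position)
n=7: W (go to 0, an L position)
n=8: W (go to 4, an L position)
n=9: L (options 6(W), 8(W) are all W)
n=10: W (go to 9, an L position)
n=11: W (go to 0, an L position)
n=12: W (go to 9, an L position)
n=13: W (go to 0, an L position)
n=14: L (options 7(W), 12(W), 13(W) are all W)
n=15: W (go to 14, an L position)
n=16: W (go to 14, an L position)
n=17: W (go to 0, an L position)
n=18: W (go to 9, an L position)
n=19: W (go to 0, an L position)
n=20: L (options 10(W), 15(W), 16(W), 18(W), 19(W) are all W)
n=21: W (go to 14, an L position)
n=22: W (go to 20, an L position)
n=23: W (go to 0, an L position)
n=24: W (go to 20, an L position)
n=25: W (go to 20, an L position)
n=26: L (options 13(W), 24(W), 25(W) are all W)
n=27: W (go to 26, an L position)
n=28: W (go to 14, an L position)
n=29: W (go to 0, an L position)
n=30: W (go to 20, an L position)
n=31: W (go to 0, an L position)
n=32: L (options 16(W), 24(W), 28(W), 30(W), 31(W) are all W)
n=33: W (go to 32, an L position)
n=34: W (go to 32, an L position)
n=35: L (options 28(W), 30(W), 34(W) are all W)
n=36: W (go to 32, an L position)
Reading off the rows marked L gives the requested list; there are 8 such values of n.

0, 4, 9, 14, 20, 26, 32, 35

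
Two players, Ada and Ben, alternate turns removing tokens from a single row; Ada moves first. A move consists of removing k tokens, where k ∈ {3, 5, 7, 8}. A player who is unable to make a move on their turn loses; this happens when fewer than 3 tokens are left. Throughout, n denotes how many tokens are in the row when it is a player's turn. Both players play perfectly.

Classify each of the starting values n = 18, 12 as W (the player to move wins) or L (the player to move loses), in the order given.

18: W, 12: L

Work bottom-up. With no move the player to move loses. Otherwise the position is W if at least one move leads to an L position for the opponent, and L if every move leads to a W.
n=0: no move → L
n=1: no move → L
n=2: no move → L
n=3: reaches L-position 0 → W
n=4: reaches L-position 1 → W
n=5: reaches L-position 2 → W
n=6: reaches L-position 1 → W
n=7: reaches L-position 2 → W
n=8: reaches L-position 1 → W
n=9: reaches L-position 2 → W
n=10: reaches L-position 2 → W
n=11: only reaches 8(W), 6(W), 4(W), 3(W), all W → L
n=12: only reaches 9(W), 7(W), 5(W), 4(W), all W → L
n=13: only reaches 10(W), 8(W), 6(W), 5(W), all W → L
n=14: reaches L-position 11 → W
n=15: reaches L-position 12 → W
n=16: reaches L-position 13 → W
n=17: reaches L-position 12 → W
n=18: reaches L-position 13 → W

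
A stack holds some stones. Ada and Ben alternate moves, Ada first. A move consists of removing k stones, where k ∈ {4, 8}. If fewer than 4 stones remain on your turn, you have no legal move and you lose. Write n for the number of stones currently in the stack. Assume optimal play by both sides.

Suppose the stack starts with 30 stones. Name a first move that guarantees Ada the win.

Remove 4, leaving 26.

Label each position W (a win for the player to move) or L (a loss). A position with no legal move is L; any other position is W exactly when some move reaches an L, and L when every move reaches a W.
n=0: no move → L
n=1: no move → L
n=2: no move → L
n=3: no move → L
n=4: W (go to 0, an L position)
n=5: W (go to 1, an L position)
n=6: W (go to 2, an L position)
n=7: W (go to 3, an L position)
n=8: W (go to 0, an L position)
n=9: W (go to 1, an L position)
n=10: W (go to 2, an L position)
n=11: W (go to 3, an L position)
n=12: L (options 8(W), 4(W) are all W)
n=13: L (options 9(W), 5(W) are all W)
n=14: L (options 10(W), 6(W) are all W)
n=15: L (options 11(W), 7(W) are all W)
n=16: W (go to 12, an L position)
n=17: W (go to 13, an L position)
n=18: W (go to 14, an L position)
n=19: W (go to 15, an L position)
n=20: W (go to 12, an L position)
n=21: W (go to 13, an L position)
n=22: W (go to 14, an L position)
n=23: W (go to 15, an L position)
n=24: L (options 20(W), 16(W) are all W)
n=25: L (options 21(W), 17(W) are all W)
n=26: L (options 22(W), 18(W) are all W)
n=27: L (options 23(W), 19(W) are all W)
n=28: W (go to 24, an L position)
n=29: W (go to 25, an L position)
n=30: W (go to 26, an L position)
From 30, the L positions reachable in one move are: 26.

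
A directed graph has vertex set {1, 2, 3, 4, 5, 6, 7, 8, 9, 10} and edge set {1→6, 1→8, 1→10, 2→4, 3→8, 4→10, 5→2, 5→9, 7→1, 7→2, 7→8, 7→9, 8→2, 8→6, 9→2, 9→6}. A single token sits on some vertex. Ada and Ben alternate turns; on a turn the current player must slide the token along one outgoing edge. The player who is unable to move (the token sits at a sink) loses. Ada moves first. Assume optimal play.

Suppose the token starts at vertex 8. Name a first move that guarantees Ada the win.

Build the W/L table. Terminal = L. A non-terminal position is W if it has a move to some L; otherwise it is L.
Every edge goes from a vertex to one that appears earlier in the order 10, 6, 4, 2, 8, 1, 9, 3, 7, 5, so processing vertices in that order labels each vertex after all of its successors.
10: no outgoing edge → L
6: no outgoing edge → L
4: reaches L-position 10 → W
2: only reaches 4(W), which is W → L
8: reaches L-position 2 → W
1: reaches L-position 6 → W
9: reaches L-position 2 → W
3: only reaches 8(W), which is W → L
7: reaches L-position 2 → W
5: reaches L-position 2 → W
From 8, the L positions reachable in one move are: 2, 6. Any move reaching one of these is winning.

Move to 2.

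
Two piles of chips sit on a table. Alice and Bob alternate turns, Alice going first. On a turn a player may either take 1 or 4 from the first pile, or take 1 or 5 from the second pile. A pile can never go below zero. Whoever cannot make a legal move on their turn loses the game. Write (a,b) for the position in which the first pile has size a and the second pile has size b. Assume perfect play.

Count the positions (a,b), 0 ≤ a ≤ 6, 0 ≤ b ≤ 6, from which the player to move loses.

Use the standard recursion: the mover loses at a terminal position; elsewhere, the mover wins exactly when some move hands the opponent an L position.
Every move lowers a or b (never raises either), so fill the grid row by row in increasing a, and left to right within a row: each cell's successors are then already labelled.
      b=0  b=1  b=2  b=3  b=4  b=5  b=6
a=0:    L    W    L    W    L    W    L
a=1:    W    L    W    L    W    L    W
a=2:    L    W    L    W    L    W    L
a=3:    W    L    W    L    W    L    W
a=4:    W    W    W    W    W    W    W
a=5:    L    W    L    W    L    W    L
a=6:    W    L    W    L    W    L    W
Cells with no legal move (terminal, hence L): (0,0).
The remaining L cells, each justified by listing all of its moves:
(0,2): only reaches (0,1)(W), which is W → L
(0,4): only reaches (0,3)(W), which is W → L
(0,6): only reaches (0,5)(W), (0,1)(W), all W → L
(1,1): only reaches (0,1)(W), (1,0)(W), all W → L
(1,3): only reaches (0,3)(W), (1,2)(W), all W → L
(1,5): only reaches (0,5)(W), (1,4)(W), (1,0)(W), all W → L
(2,0): only reaches (1,0)(W), which is W → L
(2,2): only reaches (1,2)(W), (2,1)(W), all W → L
(2,4): only reaches (1,4)(W), (2,3)(W), all W → L
(2,6): only reaches (1,6)(W), (2,5)(W), (2,1)(W), all W → L
(3,1): only reaches (2,1)(W), (3,0)(W), all W → L
(3,3): only reaches (2,3)(W), (3,2)(W), all W → L
(3,5): only reaches (2,5)(W), (3,4)(W), (3,0)(W), all W → L
(5,0): only reaches (4,0)(W), (1,0)(W), all W → L
(5,2): only reaches (4,2)(W), (1,2)(W), (5,1)(W), all W → L
(5,4): only reaches (4,4)(W), (1,4)(W), (5,3)(W), all W → L
(5,6): only reaches (4,6)(W), (1,6)(W), (5,5)(W), (5,1)(W), all W → L
(6,1): only reaches (5,1)(W), (2,1)(W), (6,0)(W), all W → L
(6,3): only reaches (5,3)(W), (2,3)(W), (6,2)(W), all W → L
(6,5): only reaches (5,5)(W), (2,5)(W), (6,4)(W), (6,0)(W), all W → L
Every other cell has at least one move into one of the L cells above, so it is W.
L cells per row: a=0: 4, a=1: 3, a=2: 4, a=3: 3, a=4: 0, a=5: 4, a=6: 3; total 21.

21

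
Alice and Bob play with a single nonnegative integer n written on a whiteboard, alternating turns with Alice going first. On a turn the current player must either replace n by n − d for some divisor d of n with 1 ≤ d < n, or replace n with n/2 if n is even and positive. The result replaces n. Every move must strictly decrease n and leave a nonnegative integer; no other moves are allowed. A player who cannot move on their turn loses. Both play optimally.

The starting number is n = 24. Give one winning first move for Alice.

Classify positions by backward induction: terminal positions (no move available) are L. From any other position, the mover wins iff some move reaches an L.
n=0: no move → L
n=1: no move → L
n=2: W (go to 1, an L position)
n=3: L (sole option 2(W) is W)
n=4: W (go to 3, an L position)
n=5: L (sole option 4(W) is W)
n=6: W (go to 3, an L position)
n=7: L (sole option 6(W) is W)
n=8: W (go to 7, an L position)
n=9: L (options 6(W), 8(W) are all W)
n=10: W (go to 5, an L position)
n=11: L (sole option 10(W) is W)
n=12: W (go to 9, an L position)
n=13: L (sole option 12(W) is W)
n=14: W (go to 7, an L position)
n=15: L (options 10(W), 12(W), 14(W) are all W)
n=16: W (go to 15, an L position)
n=17: L (sole option 16(W) is W)
n=18: W (go to 9, an L position)
n=19: L (sole option 18(W) is W)
n=20: W (go to 15, an L position)
n=21: L (options 14(W), 18(W), 20(W) are all W)
n=22: W (go to 11, an L position)
n=23: L (sole option 22(W) is W)
n=24: W (go to 21, an L position)
From 24, the L positions reachable in one move are: 21, 23. Any move reaching one of these is winning.

Move to 21.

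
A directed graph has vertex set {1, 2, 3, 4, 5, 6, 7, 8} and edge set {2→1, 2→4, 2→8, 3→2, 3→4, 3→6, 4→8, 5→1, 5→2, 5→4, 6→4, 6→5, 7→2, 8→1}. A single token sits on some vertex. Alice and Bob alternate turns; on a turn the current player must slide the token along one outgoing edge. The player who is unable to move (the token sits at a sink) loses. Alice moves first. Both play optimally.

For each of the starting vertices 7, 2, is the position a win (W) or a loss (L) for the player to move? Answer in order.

Label each position W (a win for the player to move) or L (a loss). A position with no legal move is L; any other position is W exactly when some move reaches an L, and L when every move reaches a W.
Every edge goes from a vertex to one that appears earlier in the order 1, 8, 4, 2, 5, 6, 3, 7, so processing vertices in that order labels each vertex after all of its successors.
1: no outgoing edge → L
8: can move to 1, which is L ⇒ W
4: the only move is to 8(W), a W ⇒ L
2: can move to 4, which is L ⇒ W
5: can move to 4, which is L ⇒ W
6: can move to 4, which is L ⇒ W
3: can move to 4, which is L ⇒ W
7: the only move is to 2(W), a W ⇒ L

7: L, 2: W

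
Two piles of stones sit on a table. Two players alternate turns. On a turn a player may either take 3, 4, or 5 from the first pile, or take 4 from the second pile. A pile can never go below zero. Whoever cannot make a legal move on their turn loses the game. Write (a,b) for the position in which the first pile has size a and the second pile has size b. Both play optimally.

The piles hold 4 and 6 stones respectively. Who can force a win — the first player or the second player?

Compute win/loss labels from the base case upward. A position with no move is L. Any other position is W if it can reach an L in one move, else L.
No move ever increases a pile, so every position that can arise here has a ≤ 4 and b ≤ 6; it is enough to label the cells with 0 ≤ a ≤ 4 and 0 ≤ b ≤ 6.
Every move lowers a or b (never raises either), so fill the grid row by row in increasing a, and left to right within a row: each cell's successors are then already labelled.
      b=0  b=1  b=2  b=3  b=4  b=5  b=6
a=0:    L    L    L    L    W    W    W
a=1:    L    L    L    L    W    W    W
a=2:    L    L    L    L    W    W    W
a=3:    W    W    W    W    L    L    L
a=4:    W    W    W    W    L    L    L
Cells with no legal move (terminal, hence L): (0,0), (0,1), (0,2), (0,3), (1,0), (1,1), (1,2), (1,3), (2,0), (2,1), (2,2), (2,3).
The remaining L cells, each justified by listing all of its moves:
(3,4): moves to (0,4)(W), (3,0)(W); every one is W ⇒ L
(3,5): moves to (0,5)(W), (3,1)(W); every one is W ⇒ L
(3,6): moves to (0,6)(W), (3,2)(W); every one is W ⇒ L
(4,4): moves to (1,4)(W), (0,4)(W), (4,0)(W); every one is W ⇒ L
(4,5): moves to (1,5)(W), (0,5)(W), (4,1)(W); every one is W ⇒ L
(4,6): moves to (1,6)(W), (0,6)(W), (4,2)(W); every one is W ⇒ L
Every other cell has at least one move into one of the L cells above, so it is W.
Every move from (4,6) reaches a W position, so the mover loses.

The second player wins.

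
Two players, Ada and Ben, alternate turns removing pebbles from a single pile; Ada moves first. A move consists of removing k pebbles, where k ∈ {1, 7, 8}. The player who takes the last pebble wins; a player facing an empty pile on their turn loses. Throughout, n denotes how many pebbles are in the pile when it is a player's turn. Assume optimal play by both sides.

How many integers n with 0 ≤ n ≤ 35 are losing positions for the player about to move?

Classify positions by backward induction: terminal positions (no move available) are L. From any other position, the mover wins iff some move reaches an L.
n=0: no move → L
n=1: can move to 0, which is L ⇒ W
n=2: the only move is to 1(W), a W ⇒ L
n=3: can move to 2, which is L ⇒ W
n=4: the only move is to 3(W), a W ⇒ L
n=5: can move to 4, which is L ⇒ W
n=6: the only move is to 5(W), a W ⇒ L
n=7: can move to 6, which is L ⇒ W
n=8: can move to 0, which is L ⇒ W
n=9: can move to 2, which is L ⇒ W
n=10: can move to 2, which is L ⇒ W
n=11: can move to 4, which is L ⇒ W
n=12: can move to 4, which is L ⇒ W
n=13: can move to 6, which is L ⇒ W
n=14: can move to 6, which is L ⇒ W
n=15: moves to 14(W), 8(W), 7(W); every one is W ⇒ L
n=16: can move to 15, which is L ⇒ W
n=17: moves to 16(W), 10(W), 9(W); every one is W ⇒ L
n=18: can move to 17, which is L ⇒ W
n=19: moves to 18(W), 12(W), 11(W); every one is W ⇒ L
n=20: can move to 19, which is L ⇒ W
n=21: moves to 20(W), 14(W), 13(W); every one is W ⇒ L
n=22: can move to 21, which is L ⇒ W
n=23: can move to 15, which is L ⇒ W
n=24: can move to 17, which is L ⇒ W
n=25: can move to 17, which is L ⇒ W
n=26: can move to 19, which is L ⇒ W
n=27: can move to 19, which is L ⇒ W
n=28: can move to 21, which is L ⇒ W
n=29: can move to 21, which is L ⇒ W
n=30: moves to 29(W), 23(W), 22(W); every one is W ⇒ L
n=31: can move to 30, which is L ⇒ W
n=32: moves to 31(W), 25(W), 24(W); every one is W ⇒ L
n=33: can move to 32, which is L ⇒ W
n=34: moves to 33(W), 27(W), 26(W); every one is W ⇒ L
n=35: can move to 34, which is L ⇒ W
L entries with 0 ≤ n ≤ 35: n = 0, 2, 4, 6, 15, 17, 19, 21, 30, 32, 34; that makes 11.

11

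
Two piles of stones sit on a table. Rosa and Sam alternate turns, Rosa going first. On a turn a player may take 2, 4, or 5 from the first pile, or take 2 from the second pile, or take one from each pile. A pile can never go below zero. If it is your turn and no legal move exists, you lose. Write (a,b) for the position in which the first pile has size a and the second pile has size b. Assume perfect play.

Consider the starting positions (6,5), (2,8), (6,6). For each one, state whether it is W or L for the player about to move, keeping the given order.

Compute win/loss labels from the base case upward. A position with no move is L. Any other position is W if it can reach an L in one move, else L.
No move ever increases a pile, so every position that can arise here has a ≤ 6 and b ≤ 8; it is enough to label the cells with 0 ≤ a ≤ 6 and 0 ≤ b ≤ 8.
Every move lowers a or b (never raises either), so fill the grid row by row in increasing a, and left to right within a row: each cell's successors are then already labelled.
      b=0  b=1  b=2  b=3  b=4  b=5  b=6  b=7  b=8
a=0:    L    L    W    W    L    L    W    W    L
a=1:    L    W    W    L    L    W    W    L    L
a=2:    W    W    L    L    W    W    L    L    W
a=3:    W    L    L    W    W    L    L    W    W
a=4:    W    W    W    W    W    W    W    W    W
a=5:    W    W    W    W    W    W    W    W    W
a=6:    W    L    W    W    W    L    W    W    W
Cells with no legal move (terminal, hence L): (0,0), (0,1), (1,0).
The remaining L cells, each justified by listing all of its moves:
(0,4): only reaches (0,2)(W), which is W → L
(0,5): only reaches (0,3)(W), which is W → L
(0,8): only reaches (0,6)(W), which is W → L
(1,3): only reaches (1,1)(W), (0,2)(W), all W → L
(1,4): only reaches (1,2)(W), (0,3)(W), all W → L
(1,7): only reaches (1,5)(W), (0,6)(W), all W → L
(1,8): only reaches (1,6)(W), (0,7)(W), all W → L
(2,2): only reaches (0,2)(W), (2,0)(W), (1,1)(W), all W → L
(2,3): only reaches (0,3)(W), (2,1)(W), (1,2)(W), all W → L
(2,6): only reaches (0,6)(W), (2,4)(W), (1,5)(W), all W → L
(2,7): only reaches (0,7)(W), (2,5)(W), (1,6)(W), all W → L
(3,1): only reaches (1,1)(W), (2,0)(W), all W → L
(3,2): only reaches (1,2)(W), (3,0)(W), (2,1)(W), all W → L
(3,5): only reaches (1,5)(W), (3,3)(W), (2,4)(W), all W → L
(3,6): only reaches (1,6)(W), (3,4)(W), (2,5)(W), all W → L
(6,1): only reaches (4,1)(W), (2,1)(W), (1,1)(W), (5,0)(W), all W → L
(6,5): only reaches (4,5)(W), (2,5)(W), (1,5)(W), (6,3)(W), (5,4)(W), all W → L
Every other cell has at least one move into one of the L cells above, so it is W.
(6,5): one of the L cells justified above, so L
(2,8): the move to (0,8) reaches an L cell, so W
(6,6): the move to (2,6) reaches an L cell, so W

(6,5): L, (2,8): W, (6,6): W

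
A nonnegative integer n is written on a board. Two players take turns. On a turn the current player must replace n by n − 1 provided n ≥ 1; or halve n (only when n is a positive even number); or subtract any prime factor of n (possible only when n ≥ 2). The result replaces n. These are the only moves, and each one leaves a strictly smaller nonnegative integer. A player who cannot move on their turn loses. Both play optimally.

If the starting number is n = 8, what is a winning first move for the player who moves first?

Positions with no move are L. A position that does have a move is losing for the player to move precisely when every available move leads to a winning position for the opponent. Fill in the labels:
n=0: no move → L
n=1: can move to 0, which is L ⇒ W
n=2: can move to 0, which is L ⇒ W
n=3: can move to 0, which is L ⇒ W
n=4: moves to 2(W), 3(W); every one is W ⇒ L
n=5: can move to 0, which is L ⇒ W
n=6: can move to 4, which is L ⇒ W
n=7: can move to 0, which is L ⇒ W
n=8: can move to 4, which is L ⇒ W
From 8, the L positions reachable in one move are: 4.

Move to 4.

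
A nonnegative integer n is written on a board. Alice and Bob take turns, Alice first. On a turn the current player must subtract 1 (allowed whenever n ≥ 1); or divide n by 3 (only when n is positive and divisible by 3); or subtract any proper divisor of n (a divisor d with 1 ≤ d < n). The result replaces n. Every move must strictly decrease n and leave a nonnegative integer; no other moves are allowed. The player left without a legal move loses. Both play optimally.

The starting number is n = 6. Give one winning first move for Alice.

Positions with no move are L. A position that does have a move is losing for the player to move precisely when every available move leads to a winning position for the opponent. Fill in the labels:
n=0: no move → L
n=1: reaches L-position 0 → W
n=2: only reaches 1(W), which is W → L
n=3: reaches L-position 2 → W
n=4: reaches L-position 2 → W
n=5: only reaches 4(W), which is W → L
n=6: reaches L-position 2 → W
From 6, the L positions reachable in one move are: 2, 5. Any move reaching one of these is winning.

Move to 2.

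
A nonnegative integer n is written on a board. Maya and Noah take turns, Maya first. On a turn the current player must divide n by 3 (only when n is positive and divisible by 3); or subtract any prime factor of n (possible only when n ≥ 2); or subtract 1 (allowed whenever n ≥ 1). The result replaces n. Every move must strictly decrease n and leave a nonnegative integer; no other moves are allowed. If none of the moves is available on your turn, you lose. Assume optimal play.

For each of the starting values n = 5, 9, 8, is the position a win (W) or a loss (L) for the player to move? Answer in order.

Use the standard recursion: the mover loses at a terminal position; elsewhere, the mover wins exactly when some move hands the opponent an L position.
n=0: no move → L
n=1: reaches L-position 0 → W
n=2: reaches L-position 0 → W
n=3: reaches L-position 0 → W
n=4: only reaches 2(W), 3(W), all W → L
n=5: reaches L-position 0 → W
n=6: reaches L-position 4 → W
n=7: reaches L-position 0 → W
n=8: only reaches 6(W), 7(W), all W → L
n=9: reaches L-position 8 → W

5: W, 9: W, 8: L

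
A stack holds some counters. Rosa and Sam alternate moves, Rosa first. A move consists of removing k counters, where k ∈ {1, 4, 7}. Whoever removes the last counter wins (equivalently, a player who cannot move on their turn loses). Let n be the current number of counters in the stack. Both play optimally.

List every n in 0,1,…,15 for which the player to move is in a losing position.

0, 2, 5, 8, 10, 13

Build the W/L table. Terminal = L. A non-terminal position is W if it has a move to some L; otherwise it is L.
n=0: no move → L
n=1: W (go to 0, an L position)
n=2: L (sole option 1(W) is W)
n=3: W (go to 2, an L position)
n=4: W (go to 0, an L position)
n=5: L (options 4(W), 1(W) are all W)
n=6: W (go to 5, an L position)
n=7: W (go to 0, an L position)
n=8: L (options 7(W), 4(W), 1(W) are all W)
n=9: W (go to 8, an L position)
n=10: L (options 9(W), 6(W), 3(W) are all W)
n=11: W (go to 10, an L position)
n=12: W (go to 8, an L position)
n=13: L (options 12(W), 9(W), 6(W) are all W)
n=14: W (go to 13, an L position)
n=15: W (go to 8, an L position)
The losing starting values of n are exactly the entries labelled L in this table (6 of them).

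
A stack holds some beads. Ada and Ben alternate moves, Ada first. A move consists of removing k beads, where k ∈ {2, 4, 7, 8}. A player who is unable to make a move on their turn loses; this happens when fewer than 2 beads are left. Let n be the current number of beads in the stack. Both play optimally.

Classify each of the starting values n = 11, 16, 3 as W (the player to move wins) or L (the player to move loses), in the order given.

Use the standard recursion: the mover loses at a terminal position; elsewhere, the mover wins exactly when some move hands the opponent an L position.
n=0: no move → L
n=1: no move → L
n=2: reaches L-position 0 → W
n=3: reaches L-position 1 → W
n=4: reaches L-position 0 → W
n=5: reaches L-position 1 → W
n=6: only reaches 4(W), 2(W), all W → L
n=7: reaches L-position 0 → W
n=8: reaches L-position 6 → W
n=9: reaches L-position 1 → W
n=10: reaches L-position 6 → W
n=11: only reaches 9(W), 7(W), 4(W), 3(W), all W → L
n=12: only reaches 10(W), 8(W), 5(W), 4(W), all W → L
n=13: reaches L-position 11 → W
n=14: reaches L-position 12 → W
n=15: reaches L-position 11 → W
n=16: reaches L-position 12 → W

11: L, 16: W, 3: W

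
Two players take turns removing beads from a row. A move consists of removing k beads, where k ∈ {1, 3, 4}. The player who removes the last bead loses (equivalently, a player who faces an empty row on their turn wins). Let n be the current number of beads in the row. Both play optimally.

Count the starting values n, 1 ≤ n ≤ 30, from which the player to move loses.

9

Build the W/L table. Terminal = W. A non-terminal position is W if it has a move to some L; otherwise it is L.
n=0: no move; the opponent has just taken the last bead and therefore loses → W
n=1: →0(W) only, which is W, so L
n=2: →1(L), so W
n=3: →2(W), 0(W) — all W, so L
n=4: →3(L), so W
n=5: →1(L), so W
n=6: →3(L), so W
n=7: →3(L), so W
n=8: →7(W), 5(W), 4(W) — all W, so L
n=9: →8(L), so W
n=10: →9(W), 7(W), 6(W) — all W, so L
n=11: →10(L), so W
n=12: →8(L), so W
n=13: →10(L), so W
n=14: →10(L), so W
n=15: →14(W), 12(W), 11(W) — all W, so L
n=16: →15(L), so W
n=17: →16(W), 14(W), 13(W) — all W, so L
n=18: →17(L), so W
n=19: →15(L), so W
n=20: →17(L), so W
n=21: →17(L), so W
n=22: →21(W), 19(W), 18(W) — all W, so L
n=23: →22(L), so W
n=24: →23(W), 21(W), 20(W) — all W, so L
n=25: →24(L), so W
n=26: →22(L), so W
n=27: →24(L), so W
n=28: →24(L), so W
n=29: →28(W), 26(W), 25(W) — all W, so L
n=30: →29(L), so W
L entries with 1 ≤ n ≤ 30 (the range starts at n=1): n = 1, 3, 8, 10, 15, 17, 22, 24, 29; that makes 9.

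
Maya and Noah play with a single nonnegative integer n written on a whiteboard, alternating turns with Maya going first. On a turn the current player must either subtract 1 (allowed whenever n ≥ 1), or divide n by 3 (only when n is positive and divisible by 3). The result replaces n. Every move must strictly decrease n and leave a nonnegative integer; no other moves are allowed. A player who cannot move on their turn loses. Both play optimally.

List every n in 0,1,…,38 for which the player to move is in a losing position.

0, 2, 4, 7, 9, 11, 13, 15, 17, 19, 22, 24, 26, 28, 30, 32, 34, 36, 38

Use the standard recursion: the mover loses at a terminal position; elsewhere, the mover wins exactly when some move hands the opponent an L position.
n=0: no move → L
n=1: can move to 0, which is L ⇒ W
n=2: the only move is to 1(W), a W ⇒ L
n=3: can move to 2, which is L ⇒ W
n=4: the only move is to 3(W), a W ⇒ L
n=5: can move to 4, which is L ⇒ W
n=6: can move to 2, which is L ⇒ W
n=7: the only move is to 6(W), a W ⇒ L
n=8: can move to 7, which is L ⇒ W
n=9: moves to 3(W), 8(W); every one is W ⇒ L
n=10: can move to 9, which is L ⇒ W
n=11: the only move is to 10(W), a W ⇒ L
n=12: can move to 4, which is L ⇒ W
n=13: the only move is to 12(W), a W ⇒ L
n=14: can move to 13, which is L ⇒ W
n=15: moves to 5(W), 14(W); every one is W ⇒ L
n=16: can move to 15, which is L ⇒ W
n=17: the only move is to 16(W), a W ⇒ L
n=18: can move to 17, which is L ⇒ W
n=19: the only move is to 18(W), a W ⇒ L
n=20: can move to 19, which is L ⇒ W
n=21: can move to 7, which is L ⇒ W
n=22: the only move is to 21(W), a W ⇒ L
n=23: can move to 22, which is L ⇒ W
n=24: moves to 8(W), 23(W); every one is W ⇒ L
n=25: can move to 24, which is L ⇒ W
n=26: the only move is to 25(W), a W ⇒ L
n=27: can move to 9, which is L ⇒ W
n=28: the only move is to 27(W), a W ⇒ L
n=29: can move to 28, which is L ⇒ W
n=30: moves to 10(W), 29(W); every one is W ⇒ L
n=31: can move to 30, which is L ⇒ W
n=32: the only move is to 31(W), a W ⇒ L
n=33: can move to 11, which is L ⇒ W
n=34: the only move is to 33(W), a W ⇒ L
n=35: can move to 34, which is L ⇒ W
n=36: moves to 12(W), 35(W); every one is W ⇒ L
n=37: can move to 36, which is L ⇒ W
n=38: the only move is to 37(W), a W ⇒ L
The losing starting values of n are exactly the entries labelled L in this table (19 of them).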